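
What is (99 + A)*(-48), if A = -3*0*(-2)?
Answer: -4752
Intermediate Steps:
A = 0 (A = 0*(-2) = 0)
(99 + A)*(-48) = (99 + 0)*(-48) = 99*(-48) = -4752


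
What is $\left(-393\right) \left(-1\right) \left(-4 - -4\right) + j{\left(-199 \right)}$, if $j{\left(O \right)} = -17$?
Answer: $-17$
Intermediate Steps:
$\left(-393\right) \left(-1\right) \left(-4 - -4\right) + j{\left(-199 \right)} = \left(-393\right) \left(-1\right) \left(-4 - -4\right) - 17 = 393 \left(-4 + 4\right) - 17 = 393 \cdot 0 - 17 = 0 - 17 = -17$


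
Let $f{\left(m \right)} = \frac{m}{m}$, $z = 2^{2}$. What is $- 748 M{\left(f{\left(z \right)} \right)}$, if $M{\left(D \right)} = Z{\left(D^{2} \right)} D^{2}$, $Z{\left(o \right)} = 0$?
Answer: $0$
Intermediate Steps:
$z = 4$
$f{\left(m \right)} = 1$
$M{\left(D \right)} = 0$ ($M{\left(D \right)} = 0 D^{2} = 0$)
$- 748 M{\left(f{\left(z \right)} \right)} = \left(-748\right) 0 = 0$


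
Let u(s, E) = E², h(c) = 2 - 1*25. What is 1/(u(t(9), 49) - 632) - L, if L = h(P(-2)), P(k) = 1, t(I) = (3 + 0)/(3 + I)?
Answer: 40688/1769 ≈ 23.001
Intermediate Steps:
t(I) = 3/(3 + I)
h(c) = -23 (h(c) = 2 - 25 = -23)
L = -23
1/(u(t(9), 49) - 632) - L = 1/(49² - 632) - 1*(-23) = 1/(2401 - 632) + 23 = 1/1769 + 23 = 40688/1769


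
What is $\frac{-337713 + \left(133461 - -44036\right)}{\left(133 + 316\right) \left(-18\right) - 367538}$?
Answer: $\frac{5722}{13415} \approx 0.42654$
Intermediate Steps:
$\frac{-337713 + \left(133461 - -44036\right)}{\left(133 + 316\right) \left(-18\right) - 367538} = \frac{-337713 + \left(133461 + 44036\right)}{449 \left(-18\right) - 367538} = \frac{-337713 + 177497}{-8082 - 367538} = - \frac{160216}{-375620} = \left(-160216\right) \left(- \frac{1}{375620}\right) = \frac{5722}{13415}$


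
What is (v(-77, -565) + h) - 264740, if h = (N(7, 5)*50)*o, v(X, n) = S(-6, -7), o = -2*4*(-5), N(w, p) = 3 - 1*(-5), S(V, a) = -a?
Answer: -248733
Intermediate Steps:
N(w, p) = 8 (N(w, p) = 3 + 5 = 8)
o = 40 (o = -8*(-5) = 40)
v(X, n) = 7 (v(X, n) = -1*(-7) = 7)
h = 16000 (h = (8*50)*40 = 400*40 = 16000)
(v(-77, -565) + h) - 264740 = (7 + 16000) - 264740 = 16007 - 264740 = -248733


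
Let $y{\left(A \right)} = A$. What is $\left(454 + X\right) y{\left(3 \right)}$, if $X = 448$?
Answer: $2706$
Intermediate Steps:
$\left(454 + X\right) y{\left(3 \right)} = \left(454 + 448\right) 3 = 902 \cdot 3 = 2706$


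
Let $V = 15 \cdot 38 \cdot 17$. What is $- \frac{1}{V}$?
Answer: $- \frac{1}{9690} \approx -0.0001032$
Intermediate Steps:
$V = 9690$ ($V = 570 \cdot 17 = 9690$)
$- \frac{1}{V} = - \frac{1}{9690}$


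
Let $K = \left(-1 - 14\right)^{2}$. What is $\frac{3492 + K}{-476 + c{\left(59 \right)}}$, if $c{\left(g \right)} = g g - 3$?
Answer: $\frac{3717}{3002} \approx 1.2382$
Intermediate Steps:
$K = 225$ ($K = \left(-15\right)^{2} = 225$)
$c{\left(g \right)} = -3 + g^{2}$ ($c{\left(g \right)} = g^{2} - 3 = -3 + g^{2}$)
$\frac{3492 + K}{-476 + c{\left(59 \right)}} = \frac{3492 + 225}{-476 - \left(3 - 59^{2}\right)} = \frac{3717}{-476 + \left(-3 + 3481\right)} = \frac{3717}{-476 + 3478} = \frac{3717}{3002}$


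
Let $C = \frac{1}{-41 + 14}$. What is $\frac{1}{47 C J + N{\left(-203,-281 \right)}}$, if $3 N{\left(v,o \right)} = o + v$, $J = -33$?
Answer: $- \frac{9}{935} \approx -0.0096257$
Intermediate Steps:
$C = - \frac{1}{27}$ ($C = \frac{1}{-27} = - \frac{1}{27} \approx -0.037037$)
$N{\left(v,o \right)} = \frac{o}{3} + \frac{v}{3}$ ($N{\left(v,o \right)} = \frac{o + v}{3} = \frac{o}{3} + \frac{v}{3}$)
$\frac{1}{47 C J + N{\left(-203,-281 \right)}} = \frac{1}{47 \left(- \frac{1}{27}\right) \left(-33\right) + \left(\frac{1}{3} \left(-281\right) + \frac{1}{3} \left(-203\right)\right)} = \frac{1}{\left(- \frac{47}{27}\right) \left(-33\right) - \frac{484}{3}} = \frac{1}{\frac{517}{9} - \frac{484}{3}} = \frac{1}{- \frac{935}{9}} = - \frac{9}{935}$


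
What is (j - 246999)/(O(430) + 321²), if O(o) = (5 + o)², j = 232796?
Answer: -14203/292266 ≈ -0.048596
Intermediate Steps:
(j - 246999)/(O(430) + 321²) = (232796 - 246999)/((5 + 430)² + 321²) = -14203/(435² + 103041) = -14203/(189225 + 103041) = -14203/292266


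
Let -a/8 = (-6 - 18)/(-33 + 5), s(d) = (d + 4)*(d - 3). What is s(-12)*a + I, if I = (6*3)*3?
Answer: -5382/7 ≈ -768.86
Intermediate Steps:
s(d) = (-3 + d)*(4 + d) (s(d) = (4 + d)*(-3 + d) = (-3 + d)*(4 + d))
I = 54 (I = 18*3 = 54)
a = -48/7 (a = -8*(-6 - 18)/(-33 + 5) = -(-192)/(-28) = -(-192)*(-1)/28 = -8*6/7 = -48/7 ≈ -6.8571)
s(-12)*a + I = (-12 - 12 + (-12)**2)*(-48/7) + 54 = (-12 - 12 + 144)*(-48/7) + 54 = 120*(-48/7) + 54 = -5760/7 + 54 = -5382/7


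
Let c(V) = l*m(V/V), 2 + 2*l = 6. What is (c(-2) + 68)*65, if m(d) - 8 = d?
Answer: 5590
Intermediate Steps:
m(d) = 8 + d
l = 2 (l = -1 + (1/2)*6 = -1 + 3 = 2)
c(V) = 18 (c(V) = 2*(8 + V/V) = 2*(8 + 1) = 2*9 = 18)
(c(-2) + 68)*65 = (18 + 68)*65 = 86*65 = 5590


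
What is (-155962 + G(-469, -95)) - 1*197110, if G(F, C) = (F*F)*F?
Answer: -103514781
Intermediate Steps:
G(F, C) = F³ (G(F, C) = F²*F = F³)
(-155962 + G(-469, -95)) - 1*197110 = (-155962 + (-469)³) - 1*197110 = (-155962 - 103161709) - 197110 = -103317671 - 197110 = -103514781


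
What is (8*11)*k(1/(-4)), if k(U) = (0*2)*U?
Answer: 0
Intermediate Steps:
k(U) = 0 (k(U) = 0*U = 0)
(8*11)*k(1/(-4)) = (8*11)*0 = 88*0 = 0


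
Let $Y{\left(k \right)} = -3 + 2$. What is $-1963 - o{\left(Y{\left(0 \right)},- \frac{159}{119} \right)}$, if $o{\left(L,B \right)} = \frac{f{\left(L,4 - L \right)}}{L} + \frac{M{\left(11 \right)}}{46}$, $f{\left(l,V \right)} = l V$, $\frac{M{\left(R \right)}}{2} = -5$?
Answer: $- \frac{45259}{23} \approx -1967.8$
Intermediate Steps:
$M{\left(R \right)} = -10$ ($M{\left(R \right)} = 2 \left(-5\right) = -10$)
$Y{\left(k \right)} = -1$
$f{\left(l,V \right)} = V l$
$o{\left(L,B \right)} = \frac{87}{23} - L$ ($o{\left(L,B \right)} = \frac{\left(4 - L\right) L}{L} - \frac{10}{46} = \frac{L \left(4 - L\right)}{L} - \frac{5}{23} = \left(4 - L\right) - \frac{5}{23} = \frac{87}{23} - L$)
$-1963 - o{\left(Y{\left(0 \right)},- \frac{159}{119} \right)} = -1963 - \left(\frac{87}{23} - -1\right) = -1963 - \left(\frac{87}{23} + 1\right) = -1963 - \frac{110}{23} = - \frac{45259}{23}$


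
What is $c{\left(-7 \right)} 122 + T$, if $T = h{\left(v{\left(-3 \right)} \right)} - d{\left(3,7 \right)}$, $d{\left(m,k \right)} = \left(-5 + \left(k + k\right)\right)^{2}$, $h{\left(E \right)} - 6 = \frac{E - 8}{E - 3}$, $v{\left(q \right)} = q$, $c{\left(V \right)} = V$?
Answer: $- \frac{5563}{6} \approx -927.17$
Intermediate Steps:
$h{\left(E \right)} = 6 + \frac{-8 + E}{-3 + E}$ ($h{\left(E \right)} = 6 + \frac{E - 8}{E - 3} = 6 + \frac{-8 + E}{-3 + E}$)
$d{\left(m,k \right)} = \left(-5 + 2 k\right)^{2}$
$T = - \frac{439}{6}$ ($T = \frac{-26 + 7 \left(-3\right)}{-3 - 3} - \left(-5 + 2 \cdot 7\right)^{2} = \frac{-26 - 21}{-6} - \left(-5 + 14\right)^{2} = \left(- \frac{1}{6}\right) \left(-47\right) - 9^{2} = \frac{47}{6} - 81 = - \frac{439}{6} \approx -73.167$)
$c{\left(-7 \right)} 122 + T = \left(-7\right) 122 - \frac{439}{6} = -854 - \frac{439}{6} = - \frac{5563}{6}$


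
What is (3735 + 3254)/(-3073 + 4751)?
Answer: 6989/1678 ≈ 4.1651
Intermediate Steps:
(3735 + 3254)/(-3073 + 4751) = 6989/1678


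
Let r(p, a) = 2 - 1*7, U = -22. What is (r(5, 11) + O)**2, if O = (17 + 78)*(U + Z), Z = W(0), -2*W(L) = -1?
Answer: 16769025/4 ≈ 4.1923e+6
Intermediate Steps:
W(L) = 1/2 (W(L) = -1/2*(-1) = 1/2)
Z = 1/2 ≈ 0.50000
O = -4085/2 (O = (17 + 78)*(-22 + 1/2) = 95*(-43/2) = -4085/2 ≈ -2042.5)
r(p, a) = -5 (r(p, a) = 2 - 7 = -5)
(r(5, 11) + O)**2 = (-5 - 4085/2)**2 = (-4095/2)**2 = 16769025/4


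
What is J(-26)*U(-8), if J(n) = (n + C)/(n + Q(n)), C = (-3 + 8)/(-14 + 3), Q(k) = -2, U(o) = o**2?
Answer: 4656/77 ≈ 60.468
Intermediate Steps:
C = -5/11 (C = 5/(-11) = 5*(-1/11) = -5/11 ≈ -0.45455)
J(n) = (-5/11 + n)/(-2 + n) (J(n) = (n - 5/11)/(n - 2) = (-5/11 + n)/(-2 + n))
J(-26)*U(-8) = ((-5/11 - 26)/(-2 - 26))*(-8)**2 = (-291/11/(-28))*64 = -1/28*(-291/11)*64 = (291/308)*64 = 4656/77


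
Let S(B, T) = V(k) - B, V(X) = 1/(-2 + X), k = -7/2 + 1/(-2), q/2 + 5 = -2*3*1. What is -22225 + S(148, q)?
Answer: -134239/6 ≈ -22373.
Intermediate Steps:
q = -22 (q = -10 + 2*(-2*3*1) = -10 + 2*(-6*1) = -10 + 2*(-6) = -10 - 12 = -22)
k = -4 (k = -7*½ + 1*(-½) = -7/2 - ½ = -4)
S(B, T) = -⅙ - B (S(B, T) = 1/(-2 - 4) - B = 1/(-6) - B = -⅙ - B)
-22225 + S(148, q) = -22225 + (-⅙ - 1*148) = -22225 + (-⅙ - 148) = -22225 - 889/6 = -134239/6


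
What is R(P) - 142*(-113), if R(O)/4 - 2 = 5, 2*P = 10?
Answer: 16074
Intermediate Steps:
P = 5 (P = (1/2)*10 = 5)
R(O) = 28 (R(O) = 8 + 4*5 = 8 + 20 = 28)
R(P) - 142*(-113) = 28 - 142*(-113) = 28 + 16046 = 16074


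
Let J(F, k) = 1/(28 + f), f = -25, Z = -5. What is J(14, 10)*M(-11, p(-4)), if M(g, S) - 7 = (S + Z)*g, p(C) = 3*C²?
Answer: -466/3 ≈ -155.33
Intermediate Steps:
J(F, k) = ⅓ (J(F, k) = 1/(28 - 25) = 1/3 = ⅓)
M(g, S) = 7 + g*(-5 + S) (M(g, S) = 7 + (S - 5)*g = 7 + (-5 + S)*g = 7 + g*(-5 + S))
J(14, 10)*M(-11, p(-4)) = (7 - 5*(-11) + (3*(-4)²)*(-11))/3 = (7 + 55 + (3*16)*(-11))/3 = (7 + 55 + 48*(-11))/3 = (7 + 55 - 528)/3 = (⅓)*(-466) = -466/3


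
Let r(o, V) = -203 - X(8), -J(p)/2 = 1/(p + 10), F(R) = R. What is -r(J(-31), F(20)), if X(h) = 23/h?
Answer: 1647/8 ≈ 205.88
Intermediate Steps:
J(p) = -2/(10 + p) (J(p) = -2/(p + 10) = -2/(10 + p))
r(o, V) = -1647/8 (r(o, V) = -203 - 23/8 = -1647/8)
-r(J(-31), F(20)) = -1*(-1647/8) = 1647/8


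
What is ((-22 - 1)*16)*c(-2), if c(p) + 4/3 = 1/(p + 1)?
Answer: 2576/3 ≈ 858.67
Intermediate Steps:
c(p) = -4/3 + 1/(1 + p) (c(p) = -4/3 + 1/(p + 1) = -4/3 + 1/(1 + p))
((-22 - 1)*16)*c(-2) = ((-22 - 1)*16)*((-1 - 4*(-2))/(3*(1 - 2))) = (-23*16)*((⅓)*(-1 + 8)/(-1)) = -368*(-1)*7/3 = -368*(-7/3) = 2576/3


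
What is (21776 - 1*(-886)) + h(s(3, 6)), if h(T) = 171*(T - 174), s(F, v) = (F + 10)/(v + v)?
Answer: -27627/4 ≈ -6906.8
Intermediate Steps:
s(F, v) = (10 + F)/(2*v) (s(F, v) = (10 + F)/((2*v)) = (10 + F)*(1/(2*v)) = (10 + F)/(2*v))
h(T) = -29754 + 171*T (h(T) = 171*(-174 + T) = -29754 + 171*T)
(21776 - 1*(-886)) + h(s(3, 6)) = (21776 - 1*(-886)) + (-29754 + 171*((1/2)*(10 + 3)/6)) = (21776 + 886) + (-29754 + 171*((1/2)*(1/6)*13)) = 22662 + (-29754 + 171*(13/12)) = 22662 + (-29754 + 741/4) = 22662 - 118275/4 = -27627/4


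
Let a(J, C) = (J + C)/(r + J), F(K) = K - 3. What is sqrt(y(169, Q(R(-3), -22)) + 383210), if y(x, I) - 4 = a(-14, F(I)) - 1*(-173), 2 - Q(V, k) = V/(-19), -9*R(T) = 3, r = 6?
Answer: sqrt(1245630462)/57 ≈ 619.18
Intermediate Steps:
R(T) = -1/3 (R(T) = -1/9*3 = -1/3)
F(K) = -3 + K
a(J, C) = (C + J)/(6 + J) (a(J, C) = (J + C)/(6 + J) = (C + J)/(6 + J))
Q(V, k) = 2 + V/19 (Q(V, k) = 2 - V/(-19) = 2 - V*(-1)/19 = 2 - (-1)*V/19 = 2 + V/19)
y(x, I) = 1433/8 - I/8 (y(x, I) = 4 + (((-3 + I) - 14)/(6 - 14) - 1*(-173)) = 4 + ((-17 + I)/(-8) + 173) = 4 + (-(-17 + I)/8 + 173) = 4 + ((17/8 - I/8) + 173) = 4 + (1401/8 - I/8) = 1433/8 - I/8)
sqrt(y(169, Q(R(-3), -22)) + 383210) = sqrt((1433/8 - (2 + (1/19)*(-1/3))/8) + 383210) = sqrt((1433/8 - (2 - 1/57)/8) + 383210) = sqrt((1433/8 - 1/8*113/57) + 383210) = sqrt((1433/8 - 113/456) + 383210) = sqrt(10196/57 + 383210) = sqrt(21853166/57) = sqrt(1245630462)/57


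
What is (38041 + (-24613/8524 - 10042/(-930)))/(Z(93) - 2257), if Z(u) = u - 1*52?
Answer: -150812944019/8783470560 ≈ -17.170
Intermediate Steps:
Z(u) = -52 + u (Z(u) = u - 52 = -52 + u)
(38041 + (-24613/8524 - 10042/(-930)))/(Z(93) - 2257) = (38041 + (-24613/8524 - 10042/(-930)))/((-52 + 93) - 2257) = (38041 + (-24613*1/8524 - 10042*(-1/930)))/(41 - 2257) = (38041 + (-24613/8524 + 5021/465))/(-2216) = (38041 + 31353959/3963660)*(-1/2216) = (150812944019/3963660)*(-1/2216) = -150812944019/8783470560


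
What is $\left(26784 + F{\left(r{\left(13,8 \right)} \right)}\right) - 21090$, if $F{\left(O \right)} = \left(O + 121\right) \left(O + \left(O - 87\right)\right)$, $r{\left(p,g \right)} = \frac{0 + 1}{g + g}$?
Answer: $- \frac{617383}{128} \approx -4823.3$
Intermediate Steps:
$r{\left(p,g \right)} = \frac{1}{2 g}$ ($r{\left(p,g \right)} = 1 \frac{1}{2 g} = \frac{1}{2 g}$)
$F{\left(O \right)} = \left(-87 + 2 O\right) \left(121 + O\right)$ ($F{\left(O \right)} = \left(121 + O\right) \left(O + \left(O - 87\right)\right) = \left(121 + O\right) \left(O + \left(-87 + O\right)\right) = \left(121 + O\right) \left(-87 + 2 O\right) = \left(-87 + 2 O\right) \left(121 + O\right)$)
$\left(26784 + F{\left(r{\left(13,8 \right)} \right)}\right) - 21090 = \left(26784 + \left(-10527 + 2 \left(\frac{1}{2 \cdot 8}\right)^{2} + 155 \frac{1}{2 \cdot 8}\right)\right) - 21090 = \left(26784 + \left(-10527 + 2 \left(\frac{1}{2} \cdot \frac{1}{8}\right)^{2} + 155 \cdot \frac{1}{2} \cdot \frac{1}{8}\right)\right) - 21090 = \left(26784 + \left(-10527 + \frac{2}{256} + 155 \cdot \frac{1}{16}\right)\right) - 21090 = \left(26784 + \left(-10527 + 2 \cdot \frac{1}{256} + \frac{155}{16}\right)\right) - 21090 = \left(26784 + \left(-10527 + \frac{1}{128} + \frac{155}{16}\right)\right) - 21090 = \left(26784 - \frac{1346215}{128}\right) - 21090 = \frac{2082137}{128} - 21090 = - \frac{617383}{128}$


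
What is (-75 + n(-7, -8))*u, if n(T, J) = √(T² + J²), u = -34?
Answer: 2550 - 34*√113 ≈ 2188.6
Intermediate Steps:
n(T, J) = √(J² + T²)
(-75 + n(-7, -8))*u = (-75 + √((-8)² + (-7)²))*(-34) = (-75 + √(64 + 49))*(-34) = (-75 + √113)*(-34) = 2550 - 34*√113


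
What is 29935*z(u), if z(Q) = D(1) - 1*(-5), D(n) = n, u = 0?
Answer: 179610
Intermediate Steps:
z(Q) = 6 (z(Q) = 1 - 1*(-5) = 1 + 5 = 6)
29935*z(u) = 29935*6 = 179610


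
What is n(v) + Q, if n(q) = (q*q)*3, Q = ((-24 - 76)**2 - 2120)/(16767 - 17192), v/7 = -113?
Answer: 159547079/85 ≈ 1.8770e+6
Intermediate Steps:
v = -791 (v = 7*(-113) = -791)
Q = -1576/85 (Q = ((-100)**2 - 2120)/(-425) = (10000 - 2120)*(-1/425) = 7880*(-1/425) = -1576/85 ≈ -18.541)
n(q) = 3*q**2 (n(q) = q**2*3 = 3*q**2)
n(v) + Q = 3*(-791)**2 - 1576/85 = 3*625681 - 1576/85 = 1877043 - 1576/85 = 159547079/85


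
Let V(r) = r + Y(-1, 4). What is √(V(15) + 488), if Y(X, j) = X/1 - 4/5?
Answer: √12530/5 ≈ 22.388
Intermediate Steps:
Y(X, j) = -⅘ + X (Y(X, j) = X*1 - 4*⅕ = X - ⅘ = -⅘ + X)
V(r) = -9/5 + r (V(r) = r + (-⅘ - 1) = r - 9/5 = -9/5 + r)
√(V(15) + 488) = √((-9/5 + 15) + 488) = √(66/5 + 488) = √(2506/5) = √12530/5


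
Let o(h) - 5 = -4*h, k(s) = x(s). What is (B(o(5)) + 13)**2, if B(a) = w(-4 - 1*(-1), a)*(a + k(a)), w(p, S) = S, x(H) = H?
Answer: 214369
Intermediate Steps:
k(s) = s
o(h) = 5 - 4*h
B(a) = 2*a**2 (B(a) = a*(a + a) = a*(2*a) = 2*a**2)
(B(o(5)) + 13)**2 = (2*(5 - 4*5)**2 + 13)**2 = (2*(5 - 20)**2 + 13)**2 = (2*(-15)**2 + 13)**2 = (2*225 + 13)**2 = (450 + 13)**2 = 463**2 = 214369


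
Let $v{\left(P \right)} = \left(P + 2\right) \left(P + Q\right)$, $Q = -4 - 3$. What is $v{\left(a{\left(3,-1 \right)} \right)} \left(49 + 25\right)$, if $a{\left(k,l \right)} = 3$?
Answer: $-1480$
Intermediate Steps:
$Q = -7$
$v{\left(P \right)} = \left(-7 + P\right) \left(2 + P\right)$ ($v{\left(P \right)} = \left(P + 2\right) \left(P - 7\right) = \left(2 + P\right) \left(-7 + P\right) = \left(-7 + P\right) \left(2 + P\right)$)
$v{\left(a{\left(3,-1 \right)} \right)} \left(49 + 25\right) = \left(-14 + 3^{2} - 15\right) \left(49 + 25\right) = \left(-14 + 9 - 15\right) 74 = \left(-20\right) 74 = -1480$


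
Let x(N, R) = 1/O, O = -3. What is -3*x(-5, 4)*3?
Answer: 3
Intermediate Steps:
x(N, R) = -1/3 (x(N, R) = 1/(-3) = -1/3)
-3*x(-5, 4)*3 = -3*(-1/3)*3 = 1*3 = 3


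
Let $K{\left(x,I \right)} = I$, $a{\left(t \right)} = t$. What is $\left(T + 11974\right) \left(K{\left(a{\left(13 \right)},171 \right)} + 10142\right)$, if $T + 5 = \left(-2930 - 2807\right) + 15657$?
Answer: $225741257$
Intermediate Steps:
$T = 9915$ ($T = -5 + \left(\left(-2930 - 2807\right) + 15657\right) = -5 + \left(-5737 + 15657\right) = -5 + 9920 = 9915$)
$\left(T + 11974\right) \left(K{\left(a{\left(13 \right)},171 \right)} + 10142\right) = \left(9915 + 11974\right) \left(171 + 10142\right) = 21889 \cdot 10313 = 225741257$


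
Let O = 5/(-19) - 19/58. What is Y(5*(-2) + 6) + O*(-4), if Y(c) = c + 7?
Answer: 2955/551 ≈ 5.3630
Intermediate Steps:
O = -651/1102 (O = 5*(-1/19) - 19*1/58 = -5/19 - 19/58 = -651/1102 ≈ -0.59074)
Y(c) = 7 + c
Y(5*(-2) + 6) + O*(-4) = (7 + (5*(-2) + 6)) - 651/1102*(-4) = (7 + (-10 + 6)) + 1302/551 = (7 - 4) + 1302/551 = 3 + 1302/551 = 2955/551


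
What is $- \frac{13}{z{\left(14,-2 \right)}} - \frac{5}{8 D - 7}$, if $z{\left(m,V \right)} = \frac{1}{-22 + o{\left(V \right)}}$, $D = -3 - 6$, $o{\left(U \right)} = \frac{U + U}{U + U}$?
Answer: $\frac{21572}{79} \approx 273.06$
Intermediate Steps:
$o{\left(U \right)} = 1$ ($o{\left(U \right)} = \frac{2 U}{2 U} = 2 U \frac{1}{2 U} = 1$)
$D = -9$ ($D = -3 - 6 = -9$)
$z{\left(m,V \right)} = - \frac{1}{21}$ ($z{\left(m,V \right)} = \frac{1}{-22 + 1} = \frac{1}{-21} = - \frac{1}{21}$)
$- \frac{13}{z{\left(14,-2 \right)}} - \frac{5}{8 D - 7} = - \frac{13}{- \frac{1}{21}} - \frac{5}{8 \left(-9\right) - 7} = \left(-13\right) \left(-21\right) - \frac{5}{-72 - 7} = 273 - \frac{5}{-79} = 273 - - \frac{5}{79} = 273 + \frac{5}{79} = \frac{21572}{79}$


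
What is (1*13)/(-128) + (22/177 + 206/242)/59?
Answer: -13752535/161741184 ≈ -0.085028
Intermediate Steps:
(1*13)/(-128) + (22/177 + 206/242)/59 = 13*(-1/128) + (22*(1/177) + 206*(1/242))*(1/59) = -13/128 + (22/177 + 103/121)*(1/59) = -13/128 + (20893/21417)*(1/59) = -13/128 + 20893/1263603 = -13752535/161741184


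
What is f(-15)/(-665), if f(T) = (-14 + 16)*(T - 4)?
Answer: 2/35 ≈ 0.057143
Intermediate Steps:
f(T) = -8 + 2*T (f(T) = 2*(-4 + T) = -8 + 2*T)
f(-15)/(-665) = (-8 + 2*(-15))/(-665) = (-8 - 30)*(-1/665) = -38*(-1/665) = 2/35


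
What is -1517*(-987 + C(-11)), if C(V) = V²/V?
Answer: 1513966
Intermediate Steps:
C(V) = V
-1517*(-987 + C(-11)) = -1517*(-987 - 11) = -1517*(-998) = 1513966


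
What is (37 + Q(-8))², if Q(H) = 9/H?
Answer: 82369/64 ≈ 1287.0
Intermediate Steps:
(37 + Q(-8))² = (37 + 9/(-8))² = (37 + 9*(-⅛))² = (37 - 9/8)² = (287/8)² = 82369/64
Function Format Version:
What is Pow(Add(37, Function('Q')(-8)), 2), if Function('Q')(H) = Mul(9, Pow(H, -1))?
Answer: Rational(82369, 64) ≈ 1287.0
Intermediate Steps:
Pow(Add(37, Function('Q')(-8)), 2) = Pow(Add(37, Mul(9, Pow(-8, -1))), 2) = Pow(Add(37, Mul(9, Rational(-1, 8))), 2) = Pow(Add(37, Rational(-9, 8)), 2) = Pow(Rational(287, 8), 2) = Rational(82369, 64)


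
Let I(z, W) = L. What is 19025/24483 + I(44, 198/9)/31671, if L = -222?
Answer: 66345061/86155677 ≈ 0.77006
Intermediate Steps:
I(z, W) = -222
19025/24483 + I(44, 198/9)/31671 = 19025/24483 - 222/31671 = 19025*(1/24483) - 222*1/31671 = 19025/24483 - 74/10557 = 66345061/86155677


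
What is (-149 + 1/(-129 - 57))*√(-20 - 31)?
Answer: -27715*I*√51/186 ≈ -1064.1*I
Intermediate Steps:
(-149 + 1/(-129 - 57))*√(-20 - 31) = (-149 + 1/(-186))*√(-51) = (-149 - 1/186)*(I*√51) = -27715*I*√51/186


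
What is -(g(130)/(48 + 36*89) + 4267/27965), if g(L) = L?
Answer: -515051/2674770 ≈ -0.19256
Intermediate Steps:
-(g(130)/(48 + 36*89) + 4267/27965) = -(130/(48 + 36*89) + 4267/27965) = -(130/(48 + 3204) + 4267*(1/27965)) = -(130/3252 + 251/1645) = -(130*(1/3252) + 251/1645) = -(65/1626 + 251/1645) = -1*515051/2674770 = -515051/2674770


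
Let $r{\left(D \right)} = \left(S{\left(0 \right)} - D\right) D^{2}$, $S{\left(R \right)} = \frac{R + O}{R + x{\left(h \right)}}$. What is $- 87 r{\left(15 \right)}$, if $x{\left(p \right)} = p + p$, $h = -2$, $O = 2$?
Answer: $\frac{606825}{2} \approx 3.0341 \cdot 10^{5}$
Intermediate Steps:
$x{\left(p \right)} = 2 p$
$S{\left(R \right)} = \frac{2 + R}{-4 + R}$ ($S{\left(R \right)} = \frac{R + 2}{R + 2 \left(-2\right)} = \frac{2 + R}{R - 4} = \frac{2 + R}{-4 + R}$)
$r{\left(D \right)} = D^{2} \left(- \frac{1}{2} - D\right)$ ($r{\left(D \right)} = \left(\frac{2 + 0}{-4 + 0} - D\right) D^{2} = \left(\frac{1}{-4} \cdot 2 - D\right) D^{2} = \left(\left(- \frac{1}{4}\right) 2 - D\right) D^{2} = \left(- \frac{1}{2} - D\right) D^{2} = D^{2} \left(- \frac{1}{2} - D\right)$)
$- 87 r{\left(15 \right)} = - 87 \left(- 15^{2} \left(\frac{1}{2} + 15\right)\right) = - 87 \left(\left(-1\right) 225 \cdot \frac{31}{2}\right) = \left(-87\right) \left(- \frac{6975}{2}\right) = \frac{606825}{2}$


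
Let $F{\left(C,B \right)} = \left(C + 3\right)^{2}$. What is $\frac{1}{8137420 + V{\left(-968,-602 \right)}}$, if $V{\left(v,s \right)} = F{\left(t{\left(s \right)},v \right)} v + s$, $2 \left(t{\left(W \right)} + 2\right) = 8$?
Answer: $\frac{1}{8112618} \approx 1.2326 \cdot 10^{-7}$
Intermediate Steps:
$t{\left(W \right)} = 2$ ($t{\left(W \right)} = -2 + \frac{1}{2} \cdot 8 = -2 + 4 = 2$)
$F{\left(C,B \right)} = \left(3 + C\right)^{2}$
$V{\left(v,s \right)} = s + 25 v$ ($V{\left(v,s \right)} = \left(3 + 2\right)^{2} v + s = 5^{2} v + s = 25 v + s = s + 25 v$)
$\frac{1}{8137420 + V{\left(-968,-602 \right)}} = \frac{1}{8137420 + \left(-602 + 25 \left(-968\right)\right)} = \frac{1}{8137420 - 24802} = \frac{1}{8112618}$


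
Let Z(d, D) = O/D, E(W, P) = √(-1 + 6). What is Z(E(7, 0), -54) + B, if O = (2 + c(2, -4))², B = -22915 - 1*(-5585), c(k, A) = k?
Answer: -467918/27 ≈ -17330.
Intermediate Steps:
B = -17330 (B = -22915 + 5585 = -17330)
E(W, P) = √5
O = 16 (O = (2 + 2)² = 4² = 16)
Z(d, D) = 16/D
Z(E(7, 0), -54) + B = 16/(-54) - 17330 = 16*(-1/54) - 17330 = -8/27 - 17330 = -467918/27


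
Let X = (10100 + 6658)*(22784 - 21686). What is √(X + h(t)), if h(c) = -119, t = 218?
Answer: √18400165 ≈ 4289.5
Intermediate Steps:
X = 18400284 (X = 16758*1098 = 18400284)
√(X + h(t)) = √(18400284 - 119) = √18400165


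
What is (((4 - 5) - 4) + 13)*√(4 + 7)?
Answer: 8*√11 ≈ 26.533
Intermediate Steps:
(((4 - 5) - 4) + 13)*√(4 + 7) = ((-1 - 4) + 13)*√11 = (-5 + 13)*√11 = 8*√11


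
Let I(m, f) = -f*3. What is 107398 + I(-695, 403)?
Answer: 106189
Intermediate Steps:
I(m, f) = -3*f
107398 + I(-695, 403) = 107398 - 3*403 = 107398 - 1209 = 106189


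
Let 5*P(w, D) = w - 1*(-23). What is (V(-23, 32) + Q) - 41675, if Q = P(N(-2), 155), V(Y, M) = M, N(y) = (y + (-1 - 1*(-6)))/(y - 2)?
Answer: -832771/20 ≈ -41639.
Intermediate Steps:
N(y) = (5 + y)/(-2 + y) (N(y) = (y + (-1 + 6))/(-2 + y) = (y + 5)/(-2 + y) = (5 + y)/(-2 + y))
P(w, D) = 23/5 + w/5 (P(w, D) = (w - 1*(-23))/5 = (w + 23)/5 = (23 + w)/5 = 23/5 + w/5)
Q = 89/20 (Q = 23/5 + ((5 - 2)/(-2 - 2))/5 = 23/5 + (3/(-4))/5 = 23/5 + (-¼*3)/5 = 23/5 + (⅕)*(-¾) = 23/5 - 3/20 = 89/20 ≈ 4.4500)
(V(-23, 32) + Q) - 41675 = (32 + 89/20) - 41675 = 729/20 - 41675 = -832771/20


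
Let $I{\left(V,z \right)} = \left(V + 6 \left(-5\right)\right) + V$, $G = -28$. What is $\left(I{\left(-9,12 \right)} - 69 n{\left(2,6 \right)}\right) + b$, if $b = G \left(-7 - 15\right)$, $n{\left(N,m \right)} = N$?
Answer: $430$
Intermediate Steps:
$I{\left(V,z \right)} = -30 + 2 V$ ($I{\left(V,z \right)} = \left(V - 30\right) + V = \left(-30 + V\right) + V = -30 + 2 V$)
$b = 616$ ($b = - 28 \left(-7 - 15\right) = \left(-28\right) \left(-22\right) = 616$)
$\left(I{\left(-9,12 \right)} - 69 n{\left(2,6 \right)}\right) + b = \left(\left(-30 + 2 \left(-9\right)\right) - 138\right) + 616 = \left(\left(-30 - 18\right) - 138\right) + 616 = \left(-48 - 138\right) + 616 = -186 + 616 = 430$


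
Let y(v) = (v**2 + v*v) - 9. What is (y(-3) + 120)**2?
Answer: 16641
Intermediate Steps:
y(v) = -9 + 2*v**2 (y(v) = (v**2 + v**2) - 9 = 2*v**2 - 9 = -9 + 2*v**2)
(y(-3) + 120)**2 = ((-9 + 2*(-3)**2) + 120)**2 = ((-9 + 2*9) + 120)**2 = ((-9 + 18) + 120)**2 = (9 + 120)**2 = 129**2 = 16641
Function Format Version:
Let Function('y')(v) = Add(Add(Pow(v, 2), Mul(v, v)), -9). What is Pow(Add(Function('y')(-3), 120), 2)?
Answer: 16641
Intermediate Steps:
Function('y')(v) = Add(-9, Mul(2, Pow(v, 2))) (Function('y')(v) = Add(Add(Pow(v, 2), Pow(v, 2)), -9) = Add(Mul(2, Pow(v, 2)), -9) = Add(-9, Mul(2, Pow(v, 2))))
Pow(Add(Function('y')(-3), 120), 2) = Pow(Add(Add(-9, Mul(2, Pow(-3, 2))), 120), 2) = Pow(Add(Add(-9, Mul(2, 9)), 120), 2) = Pow(Add(Add(-9, 18), 120), 2) = Pow(Add(9, 120), 2) = Pow(129, 2) = 16641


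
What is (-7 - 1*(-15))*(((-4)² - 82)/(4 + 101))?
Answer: -176/35 ≈ -5.0286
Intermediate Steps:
(-7 - 1*(-15))*(((-4)² - 82)/(4 + 101)) = (-7 + 15)*((16 - 82)/105) = 8*(-66*1/105) = 8*(-22/35) = -176/35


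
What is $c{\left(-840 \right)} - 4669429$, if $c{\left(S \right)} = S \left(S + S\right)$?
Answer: $-3258229$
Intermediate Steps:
$c{\left(S \right)} = 2 S^{2}$ ($c{\left(S \right)} = S 2 S = 2 S^{2}$)
$c{\left(-840 \right)} - 4669429 = 2 \left(-840\right)^{2} - 4669429 = 2 \cdot 705600 - 4669429 = 1411200 - 4669429 = -3258229$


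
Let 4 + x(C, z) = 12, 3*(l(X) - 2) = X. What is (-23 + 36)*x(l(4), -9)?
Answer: 104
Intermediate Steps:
l(X) = 2 + X/3
x(C, z) = 8 (x(C, z) = -4 + 12 = 8)
(-23 + 36)*x(l(4), -9) = (-23 + 36)*8 = 13*8 = 104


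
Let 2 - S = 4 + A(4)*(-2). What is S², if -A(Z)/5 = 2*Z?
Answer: 6724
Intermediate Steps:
A(Z) = -10*Z
S = -82 (S = 2 - (4 - 10*4*(-2)) = 2 - (4 - 40*(-2)) = 2 - (4 + 80) = 2 - 1*84 = 2 - 84 = -82)
S² = (-82)² = 6724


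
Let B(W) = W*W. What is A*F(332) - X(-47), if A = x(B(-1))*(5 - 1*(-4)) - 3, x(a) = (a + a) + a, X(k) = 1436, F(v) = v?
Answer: 6532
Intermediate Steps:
B(W) = W²
x(a) = 3*a (x(a) = 2*a + a = 3*a)
A = 24 (A = (3*(-1)²)*(5 - 1*(-4)) - 3 = (3*1)*(5 + 4) - 3 = 3*9 - 3 = 27 - 3 = 24)
A*F(332) - X(-47) = 24*332 - 1*1436 = 7968 - 1436 = 6532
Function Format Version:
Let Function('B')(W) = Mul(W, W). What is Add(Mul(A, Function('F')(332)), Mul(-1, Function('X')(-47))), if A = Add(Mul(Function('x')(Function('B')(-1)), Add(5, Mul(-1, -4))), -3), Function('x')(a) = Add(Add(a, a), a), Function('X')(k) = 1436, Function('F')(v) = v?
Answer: 6532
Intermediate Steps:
Function('B')(W) = Pow(W, 2)
Function('x')(a) = Mul(3, a) (Function('x')(a) = Add(Mul(2, a), a) = Mul(3, a))
A = 24 (A = Add(Mul(Mul(3, Pow(-1, 2)), Add(5, Mul(-1, -4))), -3) = Add(Mul(Mul(3, 1), Add(5, 4)), -3) = Add(Mul(3, 9), -3) = Add(27, -3) = 24)
Add(Mul(A, Function('F')(332)), Mul(-1, Function('X')(-47))) = Add(Mul(24, 332), Mul(-1, 1436)) = Add(7968, -1436) = 6532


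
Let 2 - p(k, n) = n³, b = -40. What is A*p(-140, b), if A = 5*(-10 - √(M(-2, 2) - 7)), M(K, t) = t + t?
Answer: -3200100 - 320010*I*√3 ≈ -3.2001e+6 - 5.5427e+5*I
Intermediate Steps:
M(K, t) = 2*t
p(k, n) = 2 - n³
A = -50 - 5*I*√3 (A = 5*(-10 - √(2*2 - 7)) = 5*(-10 - √(4 - 7)) = 5*(-10 - √(-3)) = 5*(-10 - I*√3) = -50 - 5*I*√3 ≈ -50.0 - 8.6602*I)
A*p(-140, b) = (-50 - 5*I*√3)*(2 - 1*(-40)³) = (-50 - 5*I*√3)*(2 - 1*(-64000)) = (-50 - 5*I*√3)*(2 + 64000) = (-50 - 5*I*√3)*64002 = -3200100 - 320010*I*√3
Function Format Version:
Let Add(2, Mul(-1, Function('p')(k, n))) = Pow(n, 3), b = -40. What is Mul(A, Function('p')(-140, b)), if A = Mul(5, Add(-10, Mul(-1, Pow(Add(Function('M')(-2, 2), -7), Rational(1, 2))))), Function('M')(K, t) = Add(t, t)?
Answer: Add(-3200100, Mul(-320010, I, Pow(3, Rational(1, 2)))) ≈ Add(-3.2001e+6, Mul(-5.5427e+5, I))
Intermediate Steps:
Function('M')(K, t) = Mul(2, t)
Function('p')(k, n) = Add(2, Mul(-1, Pow(n, 3)))
A = Add(-50, Mul(-5, I, Pow(3, Rational(1, 2)))) (A = Mul(5, Add(-10, Mul(-1, Pow(Add(Mul(2, 2), -7), Rational(1, 2))))) = Mul(5, Add(-10, Mul(-1, Pow(Add(4, -7), Rational(1, 2))))) = Mul(5, Add(-10, Mul(-1, Pow(-3, Rational(1, 2))))) = Mul(5, Add(-10, Mul(-1, Mul(I, Pow(3, Rational(1, 2)))))) = Mul(5, Add(-10, Mul(-1, I, Pow(3, Rational(1, 2))))) = Add(-50, Mul(-5, I, Pow(3, Rational(1, 2)))) ≈ Add(-50.000, Mul(-8.6602, I)))
Mul(A, Function('p')(-140, b)) = Mul(Add(-50, Mul(-5, I, Pow(3, Rational(1, 2)))), Add(2, Mul(-1, Pow(-40, 3)))) = Mul(Add(-50, Mul(-5, I, Pow(3, Rational(1, 2)))), Add(2, Mul(-1, -64000))) = Mul(Add(-50, Mul(-5, I, Pow(3, Rational(1, 2)))), Add(2, 64000)) = Mul(Add(-50, Mul(-5, I, Pow(3, Rational(1, 2)))), 64002) = Add(-3200100, Mul(-320010, I, Pow(3, Rational(1, 2))))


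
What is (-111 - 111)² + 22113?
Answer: 71397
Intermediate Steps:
(-111 - 111)² + 22113 = (-222)² + 22113 = 49284 + 22113 = 71397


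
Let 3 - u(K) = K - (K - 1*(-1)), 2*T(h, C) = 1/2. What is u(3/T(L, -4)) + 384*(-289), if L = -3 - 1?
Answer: -110972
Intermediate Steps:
L = -4
T(h, C) = ¼ (T(h, C) = (½)/2 = (½)*(½) = ¼)
u(K) = 4 (u(K) = 3 - (K - (K - 1*(-1))) = 3 - (K - (K + 1)) = 3 - (K - (1 + K)) = 3 - (K + (-1 - K)) = 3 - 1*(-1) = 3 + 1 = 4)
u(3/T(L, -4)) + 384*(-289) = 4 + 384*(-289) = 4 - 110976 = -110972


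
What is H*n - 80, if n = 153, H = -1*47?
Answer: -7271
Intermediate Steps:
H = -47
H*n - 80 = -47*153 - 80 = -7191 - 80 = -7271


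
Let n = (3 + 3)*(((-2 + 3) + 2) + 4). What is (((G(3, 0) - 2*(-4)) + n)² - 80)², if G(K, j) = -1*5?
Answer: 3783025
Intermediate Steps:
G(K, j) = -5
n = 42 (n = 6*((1 + 2) + 4) = 6*(3 + 4) = 6*7 = 42)
(((G(3, 0) - 2*(-4)) + n)² - 80)² = (((-5 - 2*(-4)) + 42)² - 80)² = (((-5 + 8) + 42)² - 80)² = ((3 + 42)² - 80)² = (45² - 80)² = (2025 - 80)² = 1945² = 3783025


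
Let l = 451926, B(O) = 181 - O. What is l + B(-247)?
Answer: 452354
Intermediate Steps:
l + B(-247) = 451926 + (181 - 1*(-247)) = 451926 + (181 + 247) = 451926 + 428 = 452354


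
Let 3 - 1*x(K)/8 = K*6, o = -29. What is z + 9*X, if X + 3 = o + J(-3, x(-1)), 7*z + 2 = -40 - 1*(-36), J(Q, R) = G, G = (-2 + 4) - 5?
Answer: -2211/7 ≈ -315.86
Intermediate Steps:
x(K) = 24 - 48*K (x(K) = 24 - 8*K*6 = 24 - 48*K)
G = -3 (G = 2 - 5 = -3)
J(Q, R) = -3
z = -6/7 (z = -2/7 + (-40 - 1*(-36))/7 = -2/7 + (-40 + 36)/7 = -2/7 + (1/7)*(-4) = -2/7 - 4/7 = -6/7 ≈ -0.85714)
X = -35 (X = -3 + (-29 - 3) = -3 - 32 = -35)
z + 9*X = -6/7 + 9*(-35) = -6/7 - 315 = -2211/7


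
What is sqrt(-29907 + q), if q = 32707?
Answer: 20*sqrt(7) ≈ 52.915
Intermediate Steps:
sqrt(-29907 + q) = sqrt(-29907 + 32707) = sqrt(2800) = 20*sqrt(7)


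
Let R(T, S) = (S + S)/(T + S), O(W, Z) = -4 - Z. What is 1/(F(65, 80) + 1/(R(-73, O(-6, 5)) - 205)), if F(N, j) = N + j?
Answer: 8396/1217379 ≈ 0.0068968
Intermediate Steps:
R(T, S) = 2*S/(S + T) (R(T, S) = (2*S)/(S + T) = 2*S/(S + T))
1/(F(65, 80) + 1/(R(-73, O(-6, 5)) - 205)) = 1/((65 + 80) + 1/(2*(-4 - 1*5)/((-4 - 1*5) - 73) - 205)) = 1/(145 + 1/(2*(-4 - 5)/((-4 - 5) - 73) - 205)) = 1/(145 + 1/(2*(-9)/(-9 - 73) - 205)) = 1/(145 + 1/(2*(-9)/(-82) - 205)) = 1/(145 + 1/(2*(-9)*(-1/82) - 205)) = 1/(145 + 1/(9/41 - 205)) = 1/(145 + 1/(-8396/41)) = 1/(145 - 41/8396) = 1/(1217379/8396) = 8396/1217379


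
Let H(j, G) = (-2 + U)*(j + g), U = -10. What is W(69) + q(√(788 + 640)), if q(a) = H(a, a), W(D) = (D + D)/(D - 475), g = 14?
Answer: -34173/203 - 24*√357 ≈ -621.81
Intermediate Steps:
W(D) = 2*D/(-475 + D) (W(D) = (2*D)/(-475 + D) = 2*D/(-475 + D))
H(j, G) = -168 - 12*j (H(j, G) = (-2 - 10)*(j + 14) = -12*(14 + j) = -168 - 12*j)
q(a) = -168 - 12*a
W(69) + q(√(788 + 640)) = 2*69/(-475 + 69) + (-168 - 12*√(788 + 640)) = 2*69/(-406) + (-168 - 24*√357) = 2*69*(-1/406) + (-168 - 24*√357) = -69/203 + (-168 - 24*√357) = -34173/203 - 24*√357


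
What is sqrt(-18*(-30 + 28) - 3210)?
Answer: 23*I*sqrt(6) ≈ 56.338*I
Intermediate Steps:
sqrt(-18*(-30 + 28) - 3210) = sqrt(-18*(-2) - 3210) = sqrt(36 - 3210) = sqrt(-3174) = 23*I*sqrt(6)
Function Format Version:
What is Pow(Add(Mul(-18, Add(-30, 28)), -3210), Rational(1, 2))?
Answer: Mul(23, I, Pow(6, Rational(1, 2))) ≈ Mul(56.338, I)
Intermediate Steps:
Pow(Add(Mul(-18, Add(-30, 28)), -3210), Rational(1, 2)) = Pow(Add(Mul(-18, -2), -3210), Rational(1, 2)) = Pow(Add(36, -3210), Rational(1, 2)) = Pow(-3174, Rational(1, 2)) = Mul(23, I, Pow(6, Rational(1, 2)))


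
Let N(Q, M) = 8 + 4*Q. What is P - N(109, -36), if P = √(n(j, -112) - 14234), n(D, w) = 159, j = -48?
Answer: -444 + 5*I*√563 ≈ -444.0 + 118.64*I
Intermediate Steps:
P = 5*I*√563 (P = √(159 - 14234) = √(-14075) = 5*I*√563 ≈ 118.64*I)
P - N(109, -36) = 5*I*√563 - (8 + 4*109) = 5*I*√563 - (8 + 436) = 5*I*√563 - 1*444 = 5*I*√563 - 444 = -444 + 5*I*√563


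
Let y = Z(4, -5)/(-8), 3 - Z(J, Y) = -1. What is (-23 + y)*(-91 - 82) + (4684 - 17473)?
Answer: -17447/2 ≈ -8723.5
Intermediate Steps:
Z(J, Y) = 4 (Z(J, Y) = 3 - 1*(-1) = 3 + 1 = 4)
y = -½ (y = 4/(-8) = 4*(-⅛) = -½ ≈ -0.50000)
(-23 + y)*(-91 - 82) + (4684 - 17473) = (-23 - ½)*(-91 - 82) + (4684 - 17473) = -47/2*(-173) - 12789 = 8131/2 - 12789 = -17447/2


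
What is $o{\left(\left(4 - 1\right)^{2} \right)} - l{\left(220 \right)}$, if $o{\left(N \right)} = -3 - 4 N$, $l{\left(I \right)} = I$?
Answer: $-259$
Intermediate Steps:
$o{\left(\left(4 - 1\right)^{2} \right)} - l{\left(220 \right)} = \left(-3 - 4 \left(4 - 1\right)^{2}\right) - 220 = \left(-3 - 4 \cdot 3^{2}\right) - 220 = \left(-3 - 36\right) - 220 = -39 - 220 = -259$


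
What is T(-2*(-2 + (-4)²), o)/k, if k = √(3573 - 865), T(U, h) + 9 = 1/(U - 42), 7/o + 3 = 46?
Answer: -631*√677/94780 ≈ -0.17322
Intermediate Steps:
o = 7/43 (o = 7/(-3 + 46) = 7/43 ≈ 0.16279)
T(U, h) = -9 + 1/(-42 + U) (T(U, h) = -9 + 1/(U - 42) = -9 + 1/(-42 + U))
k = 2*√677 (k = √2708 = 2*√677 ≈ 52.038)
T(-2*(-2 + (-4)²), o)/k = ((379 - (-18)*(-2 + (-4)²))/(-42 - 2*(-2 + (-4)²)))/((2*√677)) = ((379 - (-18)*(-2 + 16))/(-42 - 2*(-2 + 16)))*(√677/1354) = ((379 - (-18)*14)/(-42 - 2*14))*(√677/1354) = ((379 - 9*(-28))/(-42 - 28))*(√677/1354) = ((379 + 252)/(-70))*(√677/1354) = (-1/70*631)*(√677/1354) = -631*√677/94780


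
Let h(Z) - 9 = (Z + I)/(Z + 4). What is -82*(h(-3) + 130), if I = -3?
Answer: -10906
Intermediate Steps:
h(Z) = 9 + (-3 + Z)/(4 + Z) (h(Z) = 9 + (Z - 3)/(Z + 4) = 9 + (-3 + Z)/(4 + Z))
-82*(h(-3) + 130) = -82*((33 + 10*(-3))/(4 - 3) + 130) = -82*((33 - 30)/1 + 130) = -82*(1*3 + 130) = -82*(3 + 130) = -82*133 = -10906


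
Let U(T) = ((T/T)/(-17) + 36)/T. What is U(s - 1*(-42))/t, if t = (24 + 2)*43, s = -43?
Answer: -47/1462 ≈ -0.032148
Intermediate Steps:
U(T) = 611/(17*T) (U(T) = (1*(-1/17) + 36)/T = (-1/17 + 36)/T = 611/(17*T))
t = 1118 (t = 26*43 = 1118)
U(s - 1*(-42))/t = (611/(17*(-43 - 1*(-42))))/1118 = (611/(17*(-43 + 42)))*(1/1118) = ((611/17)/(-1))*(1/1118) = ((611/17)*(-1))*(1/1118) = -611/17*1/1118 = -47/1462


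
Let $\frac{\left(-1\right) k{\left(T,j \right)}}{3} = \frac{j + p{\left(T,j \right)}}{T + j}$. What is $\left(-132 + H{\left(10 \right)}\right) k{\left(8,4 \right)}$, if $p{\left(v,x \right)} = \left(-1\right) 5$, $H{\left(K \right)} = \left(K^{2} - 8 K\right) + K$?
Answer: $- \frac{51}{2} \approx -25.5$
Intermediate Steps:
$H{\left(K \right)} = K^{2} - 7 K$
$p{\left(v,x \right)} = -5$
$k{\left(T,j \right)} = - \frac{3 \left(-5 + j\right)}{T + j}$ ($k{\left(T,j \right)} = - 3 \frac{j - 5}{T + j} = - 3 \frac{-5 + j}{T + j} = - \frac{3 \left(-5 + j\right)}{T + j}$)
$\left(-132 + H{\left(10 \right)}\right) k{\left(8,4 \right)} = \left(-132 + 10 \left(-7 + 10\right)\right) \frac{3 \left(5 - 4\right)}{8 + 4} = \left(-132 + 10 \cdot 3\right) \frac{3 \left(5 - 4\right)}{12} = \left(-132 + 30\right) 3 \cdot \frac{1}{12} \cdot 1 = \left(-102\right) \frac{1}{4} = - \frac{51}{2}$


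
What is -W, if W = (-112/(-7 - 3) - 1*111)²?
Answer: -249001/25 ≈ -9960.0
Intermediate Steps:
W = 249001/25 (W = (-112/(-10) - 111)² = (-112*(-⅒) - 111)² = (56/5 - 111)² = (-499/5)² = 249001/25 ≈ 9960.0)
-W = -1*249001/25 = -249001/25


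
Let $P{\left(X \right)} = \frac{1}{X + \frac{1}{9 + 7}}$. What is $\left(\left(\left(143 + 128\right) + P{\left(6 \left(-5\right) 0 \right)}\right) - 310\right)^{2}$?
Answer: $529$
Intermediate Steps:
$P{\left(X \right)} = \frac{1}{\frac{1}{16} + X}$ ($P{\left(X \right)} = \frac{1}{X + \frac{1}{16}} = \frac{1}{\frac{1}{16} + X}$)
$\left(\left(\left(143 + 128\right) + P{\left(6 \left(-5\right) 0 \right)}\right) - 310\right)^{2} = \left(\left(\left(143 + 128\right) + \frac{16}{1 + 16 \cdot 6 \left(-5\right) 0}\right) - 310\right)^{2} = \left(\left(271 + \frac{16}{1 + 16 \left(\left(-30\right) 0\right)}\right) - 310\right)^{2} = \left(\left(271 + \frac{16}{1 + 16 \cdot 0}\right) - 310\right)^{2} = \left(\left(271 + \frac{16}{1 + 0}\right) - 310\right)^{2} = \left(\left(271 + \frac{16}{1}\right) - 310\right)^{2} = \left(\left(271 + 16 \cdot 1\right) - 310\right)^{2} = \left(\left(271 + 16\right) - 310\right)^{2} = \left(287 - 310\right)^{2} = \left(-23\right)^{2} = 529$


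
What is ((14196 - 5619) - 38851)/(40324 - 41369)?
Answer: 30274/1045 ≈ 28.970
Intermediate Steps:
((14196 - 5619) - 38851)/(40324 - 41369) = (8577 - 38851)/(-1045) = -30274*(-1/1045) = 30274/1045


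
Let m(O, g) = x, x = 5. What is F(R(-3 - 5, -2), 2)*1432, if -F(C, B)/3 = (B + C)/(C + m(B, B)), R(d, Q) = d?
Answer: -8592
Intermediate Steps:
m(O, g) = 5
F(C, B) = -3*(B + C)/(5 + C) (F(C, B) = -3*(B + C)/(C + 5) = -3*(B + C)/(5 + C))
F(R(-3 - 5, -2), 2)*1432 = (3*(-1*2 - (-3 - 5))/(5 + (-3 - 5)))*1432 = (3*(-2 - 1*(-8))/(5 - 8))*1432 = (3*(-2 + 8)/(-3))*1432 = (3*(-1/3)*6)*1432 = -6*1432 = -8592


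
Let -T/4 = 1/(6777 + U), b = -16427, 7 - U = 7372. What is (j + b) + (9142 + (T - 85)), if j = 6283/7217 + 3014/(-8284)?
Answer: -4626188440871/627749094 ≈ -7369.5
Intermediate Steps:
U = -7365 (U = 7 - 1*7372 = 7 - 7372 = -7365)
T = 1/147 (T = -4/(6777 - 7365) = -4/(-588) = -4*(-1/588) = 1/147 ≈ 0.0068027)
j = 15148167/29892814 (j = 6283*(1/7217) + 3014*(-1/8284) = 6283/7217 - 1507/4142 = 15148167/29892814 ≈ 0.50675)
(j + b) + (9142 + (T - 85)) = (15148167/29892814 - 16427) + (9142 + (1/147 - 85)) = -491034107411/29892814 + (9142 - 12494/147) = -491034107411/29892814 + 1331380/147 = -4626188440871/627749094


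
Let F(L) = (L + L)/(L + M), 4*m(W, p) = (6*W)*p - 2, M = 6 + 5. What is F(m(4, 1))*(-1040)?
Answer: -2080/3 ≈ -693.33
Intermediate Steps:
M = 11
m(W, p) = -½ + 3*W*p/2 (m(W, p) = ((6*W)*p - 2)/4 = (6*W*p - 2)/4 = (-2 + 6*W*p)/4 = -½ + 3*W*p/2)
F(L) = 2*L/(11 + L) (F(L) = (L + L)/(L + 11) = (2*L)/(11 + L) = 2*L/(11 + L))
F(m(4, 1))*(-1040) = (2*(-½ + (3/2)*4*1)/(11 + (-½ + (3/2)*4*1)))*(-1040) = (2*(-½ + 6)/(11 + (-½ + 6)))*(-1040) = (2*(11/2)/(11 + 11/2))*(-1040) = (2*(11/2)/(33/2))*(-1040) = (2*(11/2)*(2/33))*(-1040) = (⅔)*(-1040) = -2080/3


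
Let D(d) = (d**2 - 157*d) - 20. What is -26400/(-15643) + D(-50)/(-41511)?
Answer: 934298210/649356573 ≈ 1.4388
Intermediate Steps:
D(d) = -20 + d**2 - 157*d
-26400/(-15643) + D(-50)/(-41511) = -26400/(-15643) + (-20 + (-50)**2 - 157*(-50))/(-41511) = -26400*(-1/15643) + (-20 + 2500 + 7850)*(-1/41511) = 26400/15643 + 10330*(-1/41511) = 26400/15643 - 10330/41511 = 934298210/649356573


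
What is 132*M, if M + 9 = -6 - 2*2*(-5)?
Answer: 660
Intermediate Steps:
M = 5 (M = -9 + (-6 - 2*2*(-5)) = -9 + (-6 - 4*(-5)) = -9 + (-6 - 1*(-20)) = -9 + (-6 + 20) = -9 + 14 = 5)
132*M = 132*5 = 660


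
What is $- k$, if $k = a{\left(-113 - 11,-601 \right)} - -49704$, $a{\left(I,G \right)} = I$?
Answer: $-49580$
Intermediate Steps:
$k = 49580$ ($k = \left(-113 - 11\right) - -49704 = \left(-113 - 11\right) + 49704 = -124 + 49704 = 49580$)
$- k = \left(-1\right) 49580 = -49580$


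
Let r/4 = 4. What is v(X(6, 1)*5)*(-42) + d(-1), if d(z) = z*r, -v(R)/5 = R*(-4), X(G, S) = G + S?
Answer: -29416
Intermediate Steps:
r = 16 (r = 4*4 = 16)
v(R) = 20*R (v(R) = -5*R*(-4) = -(-20)*R = 20*R)
d(z) = 16*z (d(z) = z*16 = 16*z)
v(X(6, 1)*5)*(-42) + d(-1) = (20*((6 + 1)*5))*(-42) + 16*(-1) = (20*(7*5))*(-42) - 16 = (20*35)*(-42) - 16 = 700*(-42) - 16 = -29400 - 16 = -29416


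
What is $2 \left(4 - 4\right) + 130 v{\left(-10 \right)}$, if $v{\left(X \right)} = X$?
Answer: $-1300$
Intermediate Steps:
$2 \left(4 - 4\right) + 130 v{\left(-10 \right)} = 2 \left(4 - 4\right) + 130 \left(-10\right) = 2 \cdot 0 - 1300 = 0 - 1300 = -1300$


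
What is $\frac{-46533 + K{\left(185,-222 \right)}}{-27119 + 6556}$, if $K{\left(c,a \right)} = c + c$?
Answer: $\frac{46163}{20563} \approx 2.245$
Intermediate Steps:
$K{\left(c,a \right)} = 2 c$
$\frac{-46533 + K{\left(185,-222 \right)}}{-27119 + 6556} = \frac{-46533 + 2 \cdot 185}{-27119 + 6556} = \frac{-46533 + 370}{-20563} = \left(-46163\right) \left(- \frac{1}{20563}\right) = \frac{46163}{20563}$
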